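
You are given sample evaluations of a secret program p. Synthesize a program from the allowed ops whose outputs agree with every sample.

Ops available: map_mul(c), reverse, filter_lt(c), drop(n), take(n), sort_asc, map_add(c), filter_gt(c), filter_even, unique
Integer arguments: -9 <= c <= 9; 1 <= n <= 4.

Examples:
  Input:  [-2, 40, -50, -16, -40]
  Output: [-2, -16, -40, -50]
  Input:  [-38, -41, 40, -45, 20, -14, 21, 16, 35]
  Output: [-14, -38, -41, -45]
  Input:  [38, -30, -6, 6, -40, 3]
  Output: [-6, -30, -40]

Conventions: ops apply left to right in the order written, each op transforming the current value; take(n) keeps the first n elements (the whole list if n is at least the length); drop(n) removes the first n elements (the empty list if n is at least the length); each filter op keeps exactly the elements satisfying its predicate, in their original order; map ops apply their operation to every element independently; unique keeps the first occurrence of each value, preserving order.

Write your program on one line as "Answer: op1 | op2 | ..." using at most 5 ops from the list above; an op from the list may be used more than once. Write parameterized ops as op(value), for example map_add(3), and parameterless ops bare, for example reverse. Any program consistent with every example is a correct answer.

sort_asc | reverse | filter_lt(8) | filter_lt(2)

Check, running the answer program on each example:
  [-2, 40, -50, -16, -40] -> [-50, -40, -16, -2, 40] -> [40, -2, -16, -40, -50] -> [-2, -16, -40, -50] -> [-2, -16, -40, -50]
  [-38, -41, 40, -45, 20, -14, 21, 16, 35] -> [-45, -41, -38, -14, 16, 20, 21, 35, 40] -> [40, 35, 21, 20, 16, -14, -38, -41, -45] -> [-14, -38, -41, -45] -> [-14, -38, -41, -45]
  [38, -30, -6, 6, -40, 3] -> [-40, -30, -6, 3, 6, 38] -> [38, 6, 3, -6, -30, -40] -> [6, 3, -6, -30, -40] -> [-6, -30, -40]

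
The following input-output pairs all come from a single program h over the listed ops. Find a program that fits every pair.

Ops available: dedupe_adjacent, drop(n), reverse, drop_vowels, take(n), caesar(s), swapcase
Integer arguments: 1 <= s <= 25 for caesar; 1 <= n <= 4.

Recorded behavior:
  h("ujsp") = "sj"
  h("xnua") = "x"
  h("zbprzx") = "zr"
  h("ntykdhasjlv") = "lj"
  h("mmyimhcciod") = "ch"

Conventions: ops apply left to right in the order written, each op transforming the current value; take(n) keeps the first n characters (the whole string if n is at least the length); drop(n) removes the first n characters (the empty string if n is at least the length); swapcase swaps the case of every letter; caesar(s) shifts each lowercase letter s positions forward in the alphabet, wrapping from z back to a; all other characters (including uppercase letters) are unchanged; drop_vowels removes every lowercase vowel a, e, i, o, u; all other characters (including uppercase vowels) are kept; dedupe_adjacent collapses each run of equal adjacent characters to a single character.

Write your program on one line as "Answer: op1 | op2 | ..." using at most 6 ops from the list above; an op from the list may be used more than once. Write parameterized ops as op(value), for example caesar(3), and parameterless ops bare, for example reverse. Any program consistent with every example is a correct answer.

dedupe_adjacent | reverse | drop_vowels | take(3) | drop(1)

Check, running the answer program on each example:
  "ujsp" -> "ujsp" -> "psju" -> "psj" -> "psj" -> "sj"
  "xnua" -> "xnua" -> "aunx" -> "nx" -> "nx" -> "x"
  "zbprzx" -> "zbprzx" -> "xzrpbz" -> "xzrpbz" -> "xzr" -> "zr"
  "ntykdhasjlv" -> "ntykdhasjlv" -> "vljsahdkytn" -> "vljshdkytn" -> "vlj" -> "lj"
  "mmyimhcciod" -> "myimhciod" -> "doichmiym" -> "dchmym" -> "dch" -> "ch"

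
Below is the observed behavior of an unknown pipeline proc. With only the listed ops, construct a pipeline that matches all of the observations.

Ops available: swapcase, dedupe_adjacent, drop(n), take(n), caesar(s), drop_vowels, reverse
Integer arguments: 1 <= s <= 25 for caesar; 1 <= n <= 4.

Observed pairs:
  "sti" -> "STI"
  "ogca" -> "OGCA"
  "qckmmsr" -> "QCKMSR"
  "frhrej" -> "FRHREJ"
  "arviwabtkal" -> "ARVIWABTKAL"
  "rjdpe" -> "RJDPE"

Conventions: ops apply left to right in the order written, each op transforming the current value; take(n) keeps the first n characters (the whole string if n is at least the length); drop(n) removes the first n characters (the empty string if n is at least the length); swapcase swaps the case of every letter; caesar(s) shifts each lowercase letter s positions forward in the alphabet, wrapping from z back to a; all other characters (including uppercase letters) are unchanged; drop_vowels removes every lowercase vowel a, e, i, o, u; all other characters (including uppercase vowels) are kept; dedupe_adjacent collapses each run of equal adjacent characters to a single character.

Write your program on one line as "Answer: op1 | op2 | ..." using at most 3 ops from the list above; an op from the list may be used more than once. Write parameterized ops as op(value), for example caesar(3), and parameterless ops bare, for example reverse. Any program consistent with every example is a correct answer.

swapcase | dedupe_adjacent

Check, running the answer program on each example:
  "sti" -> "STI" -> "STI"
  "ogca" -> "OGCA" -> "OGCA"
  "qckmmsr" -> "QCKMMSR" -> "QCKMSR"
  "frhrej" -> "FRHREJ" -> "FRHREJ"
  "arviwabtkal" -> "ARVIWABTKAL" -> "ARVIWABTKAL"
  "rjdpe" -> "RJDPE" -> "RJDPE"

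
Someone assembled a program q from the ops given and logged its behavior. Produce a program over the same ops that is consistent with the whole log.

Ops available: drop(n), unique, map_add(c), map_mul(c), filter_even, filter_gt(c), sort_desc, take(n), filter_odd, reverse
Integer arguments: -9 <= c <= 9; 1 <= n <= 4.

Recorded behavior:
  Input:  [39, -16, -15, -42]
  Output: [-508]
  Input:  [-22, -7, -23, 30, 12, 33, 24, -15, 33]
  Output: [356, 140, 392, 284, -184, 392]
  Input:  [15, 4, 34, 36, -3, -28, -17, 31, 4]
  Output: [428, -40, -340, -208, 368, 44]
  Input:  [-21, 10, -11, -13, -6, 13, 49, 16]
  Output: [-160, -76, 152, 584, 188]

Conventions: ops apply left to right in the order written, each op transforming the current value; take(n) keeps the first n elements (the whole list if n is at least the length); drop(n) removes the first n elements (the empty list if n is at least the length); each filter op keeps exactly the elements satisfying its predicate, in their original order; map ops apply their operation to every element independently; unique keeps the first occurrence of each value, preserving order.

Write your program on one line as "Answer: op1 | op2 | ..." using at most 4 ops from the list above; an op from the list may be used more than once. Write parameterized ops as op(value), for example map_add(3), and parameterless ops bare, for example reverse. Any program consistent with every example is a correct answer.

map_mul(-6) | drop(3) | map_add(2) | map_mul(-2)

Check, running the answer program on each example:
  [39, -16, -15, -42] -> [-234, 96, 90, 252] -> [252] -> [254] -> [-508]
  [-22, -7, -23, 30, 12, 33, 24, -15, 33] -> [132, 42, 138, -180, -72, -198, -144, 90, -198] -> [-180, -72, -198, -144, 90, -198] -> [-178, -70, -196, -142, 92, -196] -> [356, 140, 392, 284, -184, 392]
  [15, 4, 34, 36, -3, -28, -17, 31, 4] -> [-90, -24, -204, -216, 18, 168, 102, -186, -24] -> [-216, 18, 168, 102, -186, -24] -> [-214, 20, 170, 104, -184, -22] -> [428, -40, -340, -208, 368, 44]
  [-21, 10, -11, -13, -6, 13, 49, 16] -> [126, -60, 66, 78, 36, -78, -294, -96] -> [78, 36, -78, -294, -96] -> [80, 38, -76, -292, -94] -> [-160, -76, 152, 584, 188]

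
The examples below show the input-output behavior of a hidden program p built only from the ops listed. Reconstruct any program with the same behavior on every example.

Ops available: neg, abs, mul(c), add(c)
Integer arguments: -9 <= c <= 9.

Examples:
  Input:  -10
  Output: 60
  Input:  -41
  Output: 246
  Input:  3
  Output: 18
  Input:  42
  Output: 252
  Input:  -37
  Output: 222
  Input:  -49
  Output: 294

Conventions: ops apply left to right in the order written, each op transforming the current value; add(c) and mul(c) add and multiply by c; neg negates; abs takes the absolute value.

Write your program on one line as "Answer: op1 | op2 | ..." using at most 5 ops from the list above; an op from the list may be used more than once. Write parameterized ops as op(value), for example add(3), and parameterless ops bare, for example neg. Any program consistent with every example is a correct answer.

abs | mul(-3) | mul(2) | neg

Check, running the answer program on each example:
  -10 -> 10 -> -30 -> -60 -> 60
  -41 -> 41 -> -123 -> -246 -> 246
  3 -> 3 -> -9 -> -18 -> 18
  42 -> 42 -> -126 -> -252 -> 252
  -37 -> 37 -> -111 -> -222 -> 222
  -49 -> 49 -> -147 -> -294 -> 294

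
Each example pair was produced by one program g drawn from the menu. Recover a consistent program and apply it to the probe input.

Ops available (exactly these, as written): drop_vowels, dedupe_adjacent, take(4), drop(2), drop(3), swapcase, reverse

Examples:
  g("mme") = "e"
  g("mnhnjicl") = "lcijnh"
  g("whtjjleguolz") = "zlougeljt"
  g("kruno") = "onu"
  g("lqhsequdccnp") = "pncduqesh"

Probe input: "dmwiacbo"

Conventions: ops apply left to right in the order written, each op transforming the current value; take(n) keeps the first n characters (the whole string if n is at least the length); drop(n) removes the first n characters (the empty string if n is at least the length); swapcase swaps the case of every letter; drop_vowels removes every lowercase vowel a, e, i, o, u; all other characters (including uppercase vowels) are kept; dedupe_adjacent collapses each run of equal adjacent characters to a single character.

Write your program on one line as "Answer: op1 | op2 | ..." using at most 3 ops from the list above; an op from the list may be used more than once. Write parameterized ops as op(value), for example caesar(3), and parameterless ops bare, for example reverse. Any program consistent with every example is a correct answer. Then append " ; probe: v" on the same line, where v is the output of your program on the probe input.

drop(2) | dedupe_adjacent | reverse ; probe: "obcaiw"

Check, running the answer program on each example:
  "mme" -> "e" -> "e" -> "e"
  "mnhnjicl" -> "hnjicl" -> "hnjicl" -> "lcijnh"
  "whtjjleguolz" -> "tjjleguolz" -> "tjleguolz" -> "zlougeljt"
  "kruno" -> "uno" -> "uno" -> "onu"
  "lqhsequdccnp" -> "hsequdccnp" -> "hsequdcnp" -> "pncduqesh"
  probe: "dmwiacbo" -> "wiacbo" -> "wiacbo" -> "obcaiw"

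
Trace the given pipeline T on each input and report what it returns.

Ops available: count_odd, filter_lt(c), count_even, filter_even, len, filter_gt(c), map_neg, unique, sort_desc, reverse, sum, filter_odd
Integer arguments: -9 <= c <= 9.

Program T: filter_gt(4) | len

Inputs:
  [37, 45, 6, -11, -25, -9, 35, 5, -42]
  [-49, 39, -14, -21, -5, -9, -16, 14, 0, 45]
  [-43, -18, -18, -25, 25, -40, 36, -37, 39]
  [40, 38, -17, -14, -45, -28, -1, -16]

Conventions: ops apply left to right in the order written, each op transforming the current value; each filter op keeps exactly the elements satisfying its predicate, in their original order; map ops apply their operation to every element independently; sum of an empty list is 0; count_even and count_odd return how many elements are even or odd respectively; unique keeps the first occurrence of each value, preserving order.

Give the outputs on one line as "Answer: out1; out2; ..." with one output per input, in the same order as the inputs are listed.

5; 3; 3; 2

Execution, op by op:
  [37, 45, 6, -11, -25, -9, 35, 5, -42] -> [37, 45, 6, 35, 5] -> 5
  [-49, 39, -14, -21, -5, -9, -16, 14, 0, 45] -> [39, 14, 45] -> 3
  [-43, -18, -18, -25, 25, -40, 36, -37, 39] -> [25, 36, 39] -> 3
  [40, 38, -17, -14, -45, -28, -1, -16] -> [40, 38] -> 2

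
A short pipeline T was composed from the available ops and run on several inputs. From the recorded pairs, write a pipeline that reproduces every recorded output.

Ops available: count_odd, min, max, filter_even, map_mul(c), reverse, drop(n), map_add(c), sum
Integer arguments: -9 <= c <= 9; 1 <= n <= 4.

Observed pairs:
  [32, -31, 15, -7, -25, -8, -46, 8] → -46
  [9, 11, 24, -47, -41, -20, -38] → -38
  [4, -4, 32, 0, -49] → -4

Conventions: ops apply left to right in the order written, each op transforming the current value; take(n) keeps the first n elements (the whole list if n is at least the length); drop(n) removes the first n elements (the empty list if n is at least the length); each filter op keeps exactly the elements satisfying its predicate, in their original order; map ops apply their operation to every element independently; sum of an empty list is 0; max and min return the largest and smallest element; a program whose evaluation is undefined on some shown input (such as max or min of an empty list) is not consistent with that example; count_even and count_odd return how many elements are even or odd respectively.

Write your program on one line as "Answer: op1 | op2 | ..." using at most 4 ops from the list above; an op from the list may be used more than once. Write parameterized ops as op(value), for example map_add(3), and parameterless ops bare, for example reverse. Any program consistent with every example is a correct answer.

filter_even | reverse | min

Check, running the answer program on each example:
  [32, -31, 15, -7, -25, -8, -46, 8] -> [32, -8, -46, 8] -> [8, -46, -8, 32] -> -46
  [9, 11, 24, -47, -41, -20, -38] -> [24, -20, -38] -> [-38, -20, 24] -> -38
  [4, -4, 32, 0, -49] -> [4, -4, 32, 0] -> [0, 32, -4, 4] -> -4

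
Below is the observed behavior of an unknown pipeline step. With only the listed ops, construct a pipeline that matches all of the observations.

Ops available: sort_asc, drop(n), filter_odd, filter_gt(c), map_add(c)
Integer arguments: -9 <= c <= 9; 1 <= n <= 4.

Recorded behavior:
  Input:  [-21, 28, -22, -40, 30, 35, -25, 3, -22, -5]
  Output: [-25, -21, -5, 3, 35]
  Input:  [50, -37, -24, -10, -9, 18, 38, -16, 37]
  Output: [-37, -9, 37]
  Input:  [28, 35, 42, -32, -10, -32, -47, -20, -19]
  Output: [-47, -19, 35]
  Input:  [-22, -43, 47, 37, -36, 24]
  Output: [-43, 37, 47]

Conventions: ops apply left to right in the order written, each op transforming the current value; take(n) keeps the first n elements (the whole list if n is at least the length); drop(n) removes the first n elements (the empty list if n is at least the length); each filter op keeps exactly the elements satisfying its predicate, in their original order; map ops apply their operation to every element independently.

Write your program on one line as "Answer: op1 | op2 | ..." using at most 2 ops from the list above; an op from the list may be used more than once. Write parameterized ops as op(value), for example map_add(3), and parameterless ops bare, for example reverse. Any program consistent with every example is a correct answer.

filter_odd | sort_asc

Check, running the answer program on each example:
  [-21, 28, -22, -40, 30, 35, -25, 3, -22, -5] -> [-21, 35, -25, 3, -5] -> [-25, -21, -5, 3, 35]
  [50, -37, -24, -10, -9, 18, 38, -16, 37] -> [-37, -9, 37] -> [-37, -9, 37]
  [28, 35, 42, -32, -10, -32, -47, -20, -19] -> [35, -47, -19] -> [-47, -19, 35]
  [-22, -43, 47, 37, -36, 24] -> [-43, 47, 37] -> [-43, 37, 47]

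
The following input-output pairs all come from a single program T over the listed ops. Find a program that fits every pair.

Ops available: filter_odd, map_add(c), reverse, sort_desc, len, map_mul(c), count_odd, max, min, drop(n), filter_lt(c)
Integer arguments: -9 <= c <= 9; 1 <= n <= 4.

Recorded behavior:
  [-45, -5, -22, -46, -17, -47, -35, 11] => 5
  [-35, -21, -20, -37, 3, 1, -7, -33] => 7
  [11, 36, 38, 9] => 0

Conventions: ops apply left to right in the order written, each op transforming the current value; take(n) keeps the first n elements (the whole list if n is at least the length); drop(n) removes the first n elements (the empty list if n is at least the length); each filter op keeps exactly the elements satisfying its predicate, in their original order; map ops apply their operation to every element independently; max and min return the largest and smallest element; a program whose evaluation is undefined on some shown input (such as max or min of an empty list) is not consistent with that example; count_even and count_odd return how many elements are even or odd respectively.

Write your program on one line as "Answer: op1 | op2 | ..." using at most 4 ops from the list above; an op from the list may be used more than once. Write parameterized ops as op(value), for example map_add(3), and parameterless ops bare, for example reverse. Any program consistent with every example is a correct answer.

filter_lt(6) | sort_desc | filter_odd | count_odd

Check, running the answer program on each example:
  [-45, -5, -22, -46, -17, -47, -35, 11] -> [-45, -5, -22, -46, -17, -47, -35] -> [-5, -17, -22, -35, -45, -46, -47] -> [-5, -17, -35, -45, -47] -> 5
  [-35, -21, -20, -37, 3, 1, -7, -33] -> [-35, -21, -20, -37, 3, 1, -7, -33] -> [3, 1, -7, -20, -21, -33, -35, -37] -> [3, 1, -7, -21, -33, -35, -37] -> 7
  [11, 36, 38, 9] -> [] -> [] -> [] -> 0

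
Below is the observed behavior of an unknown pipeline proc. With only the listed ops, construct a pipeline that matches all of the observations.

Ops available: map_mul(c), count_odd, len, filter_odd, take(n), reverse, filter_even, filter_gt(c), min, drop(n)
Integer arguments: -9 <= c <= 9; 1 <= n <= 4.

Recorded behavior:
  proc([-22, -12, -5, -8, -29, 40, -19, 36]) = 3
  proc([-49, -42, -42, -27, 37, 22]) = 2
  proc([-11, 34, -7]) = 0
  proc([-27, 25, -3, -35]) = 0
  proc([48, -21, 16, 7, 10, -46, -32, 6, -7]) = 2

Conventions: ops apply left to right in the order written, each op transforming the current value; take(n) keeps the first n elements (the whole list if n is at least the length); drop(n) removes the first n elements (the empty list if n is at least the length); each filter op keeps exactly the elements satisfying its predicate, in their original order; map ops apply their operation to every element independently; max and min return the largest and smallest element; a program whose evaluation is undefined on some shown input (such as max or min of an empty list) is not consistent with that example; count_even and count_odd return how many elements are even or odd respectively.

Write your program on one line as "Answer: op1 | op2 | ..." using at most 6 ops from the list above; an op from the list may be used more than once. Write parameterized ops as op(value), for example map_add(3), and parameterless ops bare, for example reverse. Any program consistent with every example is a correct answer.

filter_even | map_mul(6) | map_mul(-7) | filter_gt(5) | len

Check, running the answer program on each example:
  [-22, -12, -5, -8, -29, 40, -19, 36] -> [-22, -12, -8, 40, 36] -> [-132, -72, -48, 240, 216] -> [924, 504, 336, -1680, -1512] -> [924, 504, 336] -> 3
  [-49, -42, -42, -27, 37, 22] -> [-42, -42, 22] -> [-252, -252, 132] -> [1764, 1764, -924] -> [1764, 1764] -> 2
  [-11, 34, -7] -> [34] -> [204] -> [-1428] -> [] -> 0
  [-27, 25, -3, -35] -> [] -> [] -> [] -> [] -> 0
  [48, -21, 16, 7, 10, -46, -32, 6, -7] -> [48, 16, 10, -46, -32, 6] -> [288, 96, 60, -276, -192, 36] -> [-2016, -672, -420, 1932, 1344, -252] -> [1932, 1344] -> 2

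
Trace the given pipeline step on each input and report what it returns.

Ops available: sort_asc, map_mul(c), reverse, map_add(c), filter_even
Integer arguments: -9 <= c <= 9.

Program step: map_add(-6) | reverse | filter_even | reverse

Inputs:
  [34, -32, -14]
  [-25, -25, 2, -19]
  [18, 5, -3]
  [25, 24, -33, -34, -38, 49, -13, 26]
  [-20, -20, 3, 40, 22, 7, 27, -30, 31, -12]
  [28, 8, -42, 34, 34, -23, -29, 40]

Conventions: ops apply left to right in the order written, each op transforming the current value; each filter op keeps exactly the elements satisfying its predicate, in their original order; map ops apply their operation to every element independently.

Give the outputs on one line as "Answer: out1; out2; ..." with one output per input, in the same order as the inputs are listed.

Execution, op by op:
  [34, -32, -14] -> [28, -38, -20] -> [-20, -38, 28] -> [-20, -38, 28] -> [28, -38, -20]
  [-25, -25, 2, -19] -> [-31, -31, -4, -25] -> [-25, -4, -31, -31] -> [-4] -> [-4]
  [18, 5, -3] -> [12, -1, -9] -> [-9, -1, 12] -> [12] -> [12]
  [25, 24, -33, -34, -38, 49, -13, 26] -> [19, 18, -39, -40, -44, 43, -19, 20] -> [20, -19, 43, -44, -40, -39, 18, 19] -> [20, -44, -40, 18] -> [18, -40, -44, 20]
  [-20, -20, 3, 40, 22, 7, 27, -30, 31, -12] -> [-26, -26, -3, 34, 16, 1, 21, -36, 25, -18] -> [-18, 25, -36, 21, 1, 16, 34, -3, -26, -26] -> [-18, -36, 16, 34, -26, -26] -> [-26, -26, 34, 16, -36, -18]
  [28, 8, -42, 34, 34, -23, -29, 40] -> [22, 2, -48, 28, 28, -29, -35, 34] -> [34, -35, -29, 28, 28, -48, 2, 22] -> [34, 28, 28, -48, 2, 22] -> [22, 2, -48, 28, 28, 34]

[28, -38, -20]; [-4]; [12]; [18, -40, -44, 20]; [-26, -26, 34, 16, -36, -18]; [22, 2, -48, 28, 28, 34]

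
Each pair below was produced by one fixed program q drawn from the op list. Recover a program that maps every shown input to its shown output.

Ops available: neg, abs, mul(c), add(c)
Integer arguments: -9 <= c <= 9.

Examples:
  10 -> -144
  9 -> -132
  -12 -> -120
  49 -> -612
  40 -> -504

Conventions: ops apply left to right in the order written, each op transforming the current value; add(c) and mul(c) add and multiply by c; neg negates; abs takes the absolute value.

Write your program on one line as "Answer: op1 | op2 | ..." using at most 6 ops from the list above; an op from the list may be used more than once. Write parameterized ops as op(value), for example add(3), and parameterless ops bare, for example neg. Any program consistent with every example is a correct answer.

add(2) | mul(6) | mul(2) | neg | abs | neg

Check, running the answer program on each example:
  10 -> 12 -> 72 -> 144 -> -144 -> 144 -> -144
  9 -> 11 -> 66 -> 132 -> -132 -> 132 -> -132
  -12 -> -10 -> -60 -> -120 -> 120 -> 120 -> -120
  49 -> 51 -> 306 -> 612 -> -612 -> 612 -> -612
  40 -> 42 -> 252 -> 504 -> -504 -> 504 -> -504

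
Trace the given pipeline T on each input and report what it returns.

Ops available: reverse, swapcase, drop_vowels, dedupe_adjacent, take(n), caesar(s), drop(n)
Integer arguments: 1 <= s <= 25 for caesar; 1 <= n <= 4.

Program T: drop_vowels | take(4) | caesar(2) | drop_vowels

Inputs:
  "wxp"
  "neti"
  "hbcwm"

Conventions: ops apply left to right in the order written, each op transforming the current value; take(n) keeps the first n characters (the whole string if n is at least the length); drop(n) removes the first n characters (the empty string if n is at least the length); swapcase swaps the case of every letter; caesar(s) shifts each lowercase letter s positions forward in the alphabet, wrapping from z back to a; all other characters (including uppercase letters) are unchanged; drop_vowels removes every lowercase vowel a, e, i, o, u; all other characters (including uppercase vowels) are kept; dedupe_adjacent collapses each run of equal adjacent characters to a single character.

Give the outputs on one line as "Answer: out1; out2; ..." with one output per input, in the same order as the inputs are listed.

Execution, op by op:
  "wxp" -> "wxp" -> "wxp" -> "yzr" -> "yzr"
  "neti" -> "nt" -> "nt" -> "pv" -> "pv"
  "hbcwm" -> "hbcwm" -> "hbcw" -> "jdey" -> "jdy"

"yzr"; "pv"; "jdy"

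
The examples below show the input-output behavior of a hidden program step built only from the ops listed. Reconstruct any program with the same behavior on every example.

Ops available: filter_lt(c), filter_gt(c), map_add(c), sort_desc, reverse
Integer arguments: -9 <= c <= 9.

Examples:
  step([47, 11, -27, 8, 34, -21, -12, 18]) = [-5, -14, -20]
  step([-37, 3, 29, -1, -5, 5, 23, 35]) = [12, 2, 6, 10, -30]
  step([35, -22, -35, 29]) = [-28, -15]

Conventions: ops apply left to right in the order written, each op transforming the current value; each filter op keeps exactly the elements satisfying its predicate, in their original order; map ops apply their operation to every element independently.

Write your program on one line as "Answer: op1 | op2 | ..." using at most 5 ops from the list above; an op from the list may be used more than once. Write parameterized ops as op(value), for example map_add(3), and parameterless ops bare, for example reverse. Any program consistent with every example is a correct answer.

filter_lt(6) | map_add(8) | map_add(-1) | reverse

Check, running the answer program on each example:
  [47, 11, -27, 8, 34, -21, -12, 18] -> [-27, -21, -12] -> [-19, -13, -4] -> [-20, -14, -5] -> [-5, -14, -20]
  [-37, 3, 29, -1, -5, 5, 23, 35] -> [-37, 3, -1, -5, 5] -> [-29, 11, 7, 3, 13] -> [-30, 10, 6, 2, 12] -> [12, 2, 6, 10, -30]
  [35, -22, -35, 29] -> [-22, -35] -> [-14, -27] -> [-15, -28] -> [-28, -15]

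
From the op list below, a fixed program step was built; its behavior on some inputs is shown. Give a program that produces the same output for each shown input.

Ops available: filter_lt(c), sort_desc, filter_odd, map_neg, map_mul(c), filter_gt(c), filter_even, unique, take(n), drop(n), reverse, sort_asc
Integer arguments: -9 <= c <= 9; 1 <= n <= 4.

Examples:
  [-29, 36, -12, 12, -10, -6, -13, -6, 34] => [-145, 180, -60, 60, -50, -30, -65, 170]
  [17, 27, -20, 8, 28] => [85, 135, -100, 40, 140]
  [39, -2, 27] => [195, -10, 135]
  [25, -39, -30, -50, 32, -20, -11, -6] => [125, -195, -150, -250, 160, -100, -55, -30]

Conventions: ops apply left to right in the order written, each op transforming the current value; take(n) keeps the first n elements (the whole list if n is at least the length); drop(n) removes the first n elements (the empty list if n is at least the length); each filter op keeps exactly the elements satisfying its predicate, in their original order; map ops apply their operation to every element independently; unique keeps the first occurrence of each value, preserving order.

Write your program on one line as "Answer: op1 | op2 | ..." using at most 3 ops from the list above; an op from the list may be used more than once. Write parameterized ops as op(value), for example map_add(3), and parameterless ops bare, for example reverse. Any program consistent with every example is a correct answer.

map_neg | map_mul(-5) | unique

Check, running the answer program on each example:
  [-29, 36, -12, 12, -10, -6, -13, -6, 34] -> [29, -36, 12, -12, 10, 6, 13, 6, -34] -> [-145, 180, -60, 60, -50, -30, -65, -30, 170] -> [-145, 180, -60, 60, -50, -30, -65, 170]
  [17, 27, -20, 8, 28] -> [-17, -27, 20, -8, -28] -> [85, 135, -100, 40, 140] -> [85, 135, -100, 40, 140]
  [39, -2, 27] -> [-39, 2, -27] -> [195, -10, 135] -> [195, -10, 135]
  [25, -39, -30, -50, 32, -20, -11, -6] -> [-25, 39, 30, 50, -32, 20, 11, 6] -> [125, -195, -150, -250, 160, -100, -55, -30] -> [125, -195, -150, -250, 160, -100, -55, -30]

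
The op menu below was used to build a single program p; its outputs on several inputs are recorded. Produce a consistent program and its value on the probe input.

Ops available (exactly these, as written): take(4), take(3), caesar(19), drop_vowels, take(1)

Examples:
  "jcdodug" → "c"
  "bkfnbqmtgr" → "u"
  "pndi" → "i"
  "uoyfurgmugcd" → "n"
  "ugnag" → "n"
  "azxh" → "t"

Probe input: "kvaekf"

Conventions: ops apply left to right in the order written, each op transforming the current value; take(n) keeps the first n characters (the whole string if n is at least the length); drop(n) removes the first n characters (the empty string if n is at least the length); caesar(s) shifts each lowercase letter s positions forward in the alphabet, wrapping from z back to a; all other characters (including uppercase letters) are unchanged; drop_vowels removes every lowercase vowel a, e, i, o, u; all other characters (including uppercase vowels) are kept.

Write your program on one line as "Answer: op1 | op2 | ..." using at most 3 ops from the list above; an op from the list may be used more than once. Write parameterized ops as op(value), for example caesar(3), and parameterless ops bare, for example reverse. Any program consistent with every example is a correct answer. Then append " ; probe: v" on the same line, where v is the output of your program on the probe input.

caesar(19) | take(4) | take(1) ; probe: "d"

Check, running the answer program on each example:
  "jcdodug" -> "cvwhwnz" -> "cvwh" -> "c"
  "bkfnbqmtgr" -> "udygujfmzk" -> "udyg" -> "u"
  "pndi" -> "igwb" -> "igwb" -> "i"
  "uoyfurgmugcd" -> "nhrynkzfnzvw" -> "nhry" -> "n"
  "ugnag" -> "nzgtz" -> "nzgt" -> "n"
  "azxh" -> "tsqa" -> "tsqa" -> "t"
  probe: "kvaekf" -> "dotxdy" -> "dotx" -> "d"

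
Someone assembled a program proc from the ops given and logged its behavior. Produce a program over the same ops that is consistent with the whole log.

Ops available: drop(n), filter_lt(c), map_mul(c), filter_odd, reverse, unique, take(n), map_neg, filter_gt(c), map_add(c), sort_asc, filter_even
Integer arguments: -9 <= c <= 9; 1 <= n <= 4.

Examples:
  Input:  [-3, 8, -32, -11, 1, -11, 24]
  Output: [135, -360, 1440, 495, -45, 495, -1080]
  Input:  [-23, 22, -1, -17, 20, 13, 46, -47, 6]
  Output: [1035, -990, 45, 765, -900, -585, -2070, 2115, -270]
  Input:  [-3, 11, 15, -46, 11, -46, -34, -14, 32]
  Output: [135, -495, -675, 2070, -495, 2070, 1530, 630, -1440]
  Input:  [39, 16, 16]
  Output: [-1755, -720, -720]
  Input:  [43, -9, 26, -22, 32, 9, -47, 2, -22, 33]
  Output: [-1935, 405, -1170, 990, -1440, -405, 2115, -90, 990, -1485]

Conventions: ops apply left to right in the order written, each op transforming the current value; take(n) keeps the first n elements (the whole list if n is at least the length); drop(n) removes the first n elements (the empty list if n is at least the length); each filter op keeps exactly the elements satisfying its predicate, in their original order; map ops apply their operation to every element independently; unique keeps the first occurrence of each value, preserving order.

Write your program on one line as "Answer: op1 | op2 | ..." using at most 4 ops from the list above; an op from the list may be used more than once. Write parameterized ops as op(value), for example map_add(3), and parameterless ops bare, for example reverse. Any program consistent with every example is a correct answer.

map_neg | map_mul(9) | map_mul(5)

Check, running the answer program on each example:
  [-3, 8, -32, -11, 1, -11, 24] -> [3, -8, 32, 11, -1, 11, -24] -> [27, -72, 288, 99, -9, 99, -216] -> [135, -360, 1440, 495, -45, 495, -1080]
  [-23, 22, -1, -17, 20, 13, 46, -47, 6] -> [23, -22, 1, 17, -20, -13, -46, 47, -6] -> [207, -198, 9, 153, -180, -117, -414, 423, -54] -> [1035, -990, 45, 765, -900, -585, -2070, 2115, -270]
  [-3, 11, 15, -46, 11, -46, -34, -14, 32] -> [3, -11, -15, 46, -11, 46, 34, 14, -32] -> [27, -99, -135, 414, -99, 414, 306, 126, -288] -> [135, -495, -675, 2070, -495, 2070, 1530, 630, -1440]
  [39, 16, 16] -> [-39, -16, -16] -> [-351, -144, -144] -> [-1755, -720, -720]
  [43, -9, 26, -22, 32, 9, -47, 2, -22, 33] -> [-43, 9, -26, 22, -32, -9, 47, -2, 22, -33] -> [-387, 81, -234, 198, -288, -81, 423, -18, 198, -297] -> [-1935, 405, -1170, 990, -1440, -405, 2115, -90, 990, -1485]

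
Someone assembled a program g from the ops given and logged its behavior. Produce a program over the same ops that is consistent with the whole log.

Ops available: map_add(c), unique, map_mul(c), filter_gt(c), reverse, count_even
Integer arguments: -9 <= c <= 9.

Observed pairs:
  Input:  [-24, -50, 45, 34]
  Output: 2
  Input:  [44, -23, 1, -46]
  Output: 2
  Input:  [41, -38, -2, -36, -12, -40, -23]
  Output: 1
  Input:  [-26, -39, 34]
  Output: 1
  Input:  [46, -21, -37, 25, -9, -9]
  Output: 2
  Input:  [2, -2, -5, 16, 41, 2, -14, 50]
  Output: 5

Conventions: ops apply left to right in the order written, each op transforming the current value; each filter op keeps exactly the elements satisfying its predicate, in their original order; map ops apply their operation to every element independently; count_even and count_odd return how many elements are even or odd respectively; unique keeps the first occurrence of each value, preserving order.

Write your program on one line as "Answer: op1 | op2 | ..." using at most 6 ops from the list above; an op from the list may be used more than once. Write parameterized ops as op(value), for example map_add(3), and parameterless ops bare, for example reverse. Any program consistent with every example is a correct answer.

map_mul(-2) | map_mul(8) | map_mul(-6) | filter_gt(-4) | reverse | count_even

Check, running the answer program on each example:
  [-24, -50, 45, 34] -> [48, 100, -90, -68] -> [384, 800, -720, -544] -> [-2304, -4800, 4320, 3264] -> [4320, 3264] -> [3264, 4320] -> 2
  [44, -23, 1, -46] -> [-88, 46, -2, 92] -> [-704, 368, -16, 736] -> [4224, -2208, 96, -4416] -> [4224, 96] -> [96, 4224] -> 2
  [41, -38, -2, -36, -12, -40, -23] -> [-82, 76, 4, 72, 24, 80, 46] -> [-656, 608, 32, 576, 192, 640, 368] -> [3936, -3648, -192, -3456, -1152, -3840, -2208] -> [3936] -> [3936] -> 1
  [-26, -39, 34] -> [52, 78, -68] -> [416, 624, -544] -> [-2496, -3744, 3264] -> [3264] -> [3264] -> 1
  [46, -21, -37, 25, -9, -9] -> [-92, 42, 74, -50, 18, 18] -> [-736, 336, 592, -400, 144, 144] -> [4416, -2016, -3552, 2400, -864, -864] -> [4416, 2400] -> [2400, 4416] -> 2
  [2, -2, -5, 16, 41, 2, -14, 50] -> [-4, 4, 10, -32, -82, -4, 28, -100] -> [-32, 32, 80, -256, -656, -32, 224, -800] -> [192, -192, -480, 1536, 3936, 192, -1344, 4800] -> [192, 1536, 3936, 192, 4800] -> [4800, 192, 3936, 1536, 192] -> 5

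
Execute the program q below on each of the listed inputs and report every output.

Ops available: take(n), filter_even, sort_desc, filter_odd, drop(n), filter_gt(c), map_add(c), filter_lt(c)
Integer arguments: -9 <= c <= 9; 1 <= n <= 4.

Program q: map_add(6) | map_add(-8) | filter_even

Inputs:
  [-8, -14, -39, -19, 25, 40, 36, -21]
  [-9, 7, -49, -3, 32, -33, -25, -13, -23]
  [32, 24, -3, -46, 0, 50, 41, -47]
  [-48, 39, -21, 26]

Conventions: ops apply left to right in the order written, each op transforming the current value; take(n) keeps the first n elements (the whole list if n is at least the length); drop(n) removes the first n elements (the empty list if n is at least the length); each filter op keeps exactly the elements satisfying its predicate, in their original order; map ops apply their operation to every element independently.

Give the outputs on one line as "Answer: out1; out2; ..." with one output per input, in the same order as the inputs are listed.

[-10, -16, 38, 34]; [30]; [30, 22, -48, -2, 48]; [-50, 24]

Execution, op by op:
  [-8, -14, -39, -19, 25, 40, 36, -21] -> [-2, -8, -33, -13, 31, 46, 42, -15] -> [-10, -16, -41, -21, 23, 38, 34, -23] -> [-10, -16, 38, 34]
  [-9, 7, -49, -3, 32, -33, -25, -13, -23] -> [-3, 13, -43, 3, 38, -27, -19, -7, -17] -> [-11, 5, -51, -5, 30, -35, -27, -15, -25] -> [30]
  [32, 24, -3, -46, 0, 50, 41, -47] -> [38, 30, 3, -40, 6, 56, 47, -41] -> [30, 22, -5, -48, -2, 48, 39, -49] -> [30, 22, -48, -2, 48]
  [-48, 39, -21, 26] -> [-42, 45, -15, 32] -> [-50, 37, -23, 24] -> [-50, 24]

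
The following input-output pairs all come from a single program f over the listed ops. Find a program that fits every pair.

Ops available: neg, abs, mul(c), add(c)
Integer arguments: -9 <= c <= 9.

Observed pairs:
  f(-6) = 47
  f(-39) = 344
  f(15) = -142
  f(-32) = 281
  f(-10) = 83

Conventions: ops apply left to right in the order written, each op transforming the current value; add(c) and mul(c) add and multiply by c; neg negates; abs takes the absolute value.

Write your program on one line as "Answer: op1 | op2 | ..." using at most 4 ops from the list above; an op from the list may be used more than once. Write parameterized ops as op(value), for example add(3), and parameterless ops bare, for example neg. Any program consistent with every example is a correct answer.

neg | mul(9) | add(-7)

Check, running the answer program on each example:
  -6 -> 6 -> 54 -> 47
  -39 -> 39 -> 351 -> 344
  15 -> -15 -> -135 -> -142
  -32 -> 32 -> 288 -> 281
  -10 -> 10 -> 90 -> 83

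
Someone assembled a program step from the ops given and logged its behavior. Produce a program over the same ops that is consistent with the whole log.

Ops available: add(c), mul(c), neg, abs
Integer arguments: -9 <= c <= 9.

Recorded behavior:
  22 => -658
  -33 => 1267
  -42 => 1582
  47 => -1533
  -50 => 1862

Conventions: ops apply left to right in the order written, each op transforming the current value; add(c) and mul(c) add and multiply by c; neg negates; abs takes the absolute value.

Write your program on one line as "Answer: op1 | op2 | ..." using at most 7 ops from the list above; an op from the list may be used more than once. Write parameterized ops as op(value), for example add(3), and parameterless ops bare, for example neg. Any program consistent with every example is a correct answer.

neg | mul(-5) | add(-7) | add(-9) | neg | mul(7)

Check, running the answer program on each example:
  22 -> -22 -> 110 -> 103 -> 94 -> -94 -> -658
  -33 -> 33 -> -165 -> -172 -> -181 -> 181 -> 1267
  -42 -> 42 -> -210 -> -217 -> -226 -> 226 -> 1582
  47 -> -47 -> 235 -> 228 -> 219 -> -219 -> -1533
  -50 -> 50 -> -250 -> -257 -> -266 -> 266 -> 1862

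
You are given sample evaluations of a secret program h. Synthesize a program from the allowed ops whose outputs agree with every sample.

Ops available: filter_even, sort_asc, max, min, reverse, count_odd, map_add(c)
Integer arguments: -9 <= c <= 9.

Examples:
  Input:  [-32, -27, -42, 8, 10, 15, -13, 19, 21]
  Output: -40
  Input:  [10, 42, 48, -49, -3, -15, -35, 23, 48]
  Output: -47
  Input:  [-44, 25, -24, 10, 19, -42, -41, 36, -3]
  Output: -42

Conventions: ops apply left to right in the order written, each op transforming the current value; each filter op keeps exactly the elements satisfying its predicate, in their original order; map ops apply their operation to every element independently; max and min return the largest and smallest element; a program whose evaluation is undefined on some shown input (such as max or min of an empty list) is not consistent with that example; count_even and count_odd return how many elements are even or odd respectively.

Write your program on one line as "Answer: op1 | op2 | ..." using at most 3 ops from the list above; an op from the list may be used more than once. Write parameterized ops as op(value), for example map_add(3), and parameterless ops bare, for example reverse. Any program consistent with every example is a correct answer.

map_add(2) | min

Check, running the answer program on each example:
  [-32, -27, -42, 8, 10, 15, -13, 19, 21] -> [-30, -25, -40, 10, 12, 17, -11, 21, 23] -> -40
  [10, 42, 48, -49, -3, -15, -35, 23, 48] -> [12, 44, 50, -47, -1, -13, -33, 25, 50] -> -47
  [-44, 25, -24, 10, 19, -42, -41, 36, -3] -> [-42, 27, -22, 12, 21, -40, -39, 38, -1] -> -42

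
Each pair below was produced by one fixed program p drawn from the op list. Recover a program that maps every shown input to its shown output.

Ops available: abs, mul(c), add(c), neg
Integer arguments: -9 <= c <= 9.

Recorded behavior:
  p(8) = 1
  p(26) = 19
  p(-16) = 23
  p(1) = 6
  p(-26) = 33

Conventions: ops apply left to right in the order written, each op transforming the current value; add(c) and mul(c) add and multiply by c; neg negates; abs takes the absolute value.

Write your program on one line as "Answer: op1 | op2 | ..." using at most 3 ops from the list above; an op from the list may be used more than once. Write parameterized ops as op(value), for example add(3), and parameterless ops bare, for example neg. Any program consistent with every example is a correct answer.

add(-7) | abs

Check, running the answer program on each example:
  8 -> 1 -> 1
  26 -> 19 -> 19
  -16 -> -23 -> 23
  1 -> -6 -> 6
  -26 -> -33 -> 33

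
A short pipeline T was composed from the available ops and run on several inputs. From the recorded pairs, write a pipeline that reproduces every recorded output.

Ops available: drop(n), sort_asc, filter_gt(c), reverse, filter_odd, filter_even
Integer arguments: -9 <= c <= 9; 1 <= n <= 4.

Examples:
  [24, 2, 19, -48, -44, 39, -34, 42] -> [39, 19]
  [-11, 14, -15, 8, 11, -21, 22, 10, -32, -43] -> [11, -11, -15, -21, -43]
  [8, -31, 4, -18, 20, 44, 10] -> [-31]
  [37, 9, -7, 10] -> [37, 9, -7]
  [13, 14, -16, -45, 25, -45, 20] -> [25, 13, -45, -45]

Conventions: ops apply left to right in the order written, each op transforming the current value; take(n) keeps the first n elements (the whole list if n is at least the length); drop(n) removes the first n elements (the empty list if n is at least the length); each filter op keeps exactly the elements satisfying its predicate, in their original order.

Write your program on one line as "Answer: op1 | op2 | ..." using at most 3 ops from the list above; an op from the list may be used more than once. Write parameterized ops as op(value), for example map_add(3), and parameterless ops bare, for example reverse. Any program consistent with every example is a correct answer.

filter_odd | sort_asc | reverse

Check, running the answer program on each example:
  [24, 2, 19, -48, -44, 39, -34, 42] -> [19, 39] -> [19, 39] -> [39, 19]
  [-11, 14, -15, 8, 11, -21, 22, 10, -32, -43] -> [-11, -15, 11, -21, -43] -> [-43, -21, -15, -11, 11] -> [11, -11, -15, -21, -43]
  [8, -31, 4, -18, 20, 44, 10] -> [-31] -> [-31] -> [-31]
  [37, 9, -7, 10] -> [37, 9, -7] -> [-7, 9, 37] -> [37, 9, -7]
  [13, 14, -16, -45, 25, -45, 20] -> [13, -45, 25, -45] -> [-45, -45, 13, 25] -> [25, 13, -45, -45]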